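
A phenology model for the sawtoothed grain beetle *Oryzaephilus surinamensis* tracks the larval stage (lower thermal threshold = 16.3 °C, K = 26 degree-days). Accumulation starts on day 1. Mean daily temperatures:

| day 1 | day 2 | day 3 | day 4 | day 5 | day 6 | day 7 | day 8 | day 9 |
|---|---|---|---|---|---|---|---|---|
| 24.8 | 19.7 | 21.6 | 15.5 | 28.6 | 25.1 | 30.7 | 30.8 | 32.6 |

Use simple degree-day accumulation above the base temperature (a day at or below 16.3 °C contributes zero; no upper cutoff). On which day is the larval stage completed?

Daily DD above 16.3 °C: 8.5, 3.4, 5.3, 0.0, 12.3, 8.8, 14.4, 14.5, 16.3.
Cumulative: 8.5, 11.9, 17.2, 17.2, 29.5, 38.3, 52.7, 67.2, 83.5.
The total first reaches 26 DD on day 5.

day 5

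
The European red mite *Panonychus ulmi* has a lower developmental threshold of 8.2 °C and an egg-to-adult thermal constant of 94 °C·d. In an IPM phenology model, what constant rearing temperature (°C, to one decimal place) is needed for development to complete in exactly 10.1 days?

Required daily accumulation = 94 / 10.1 = 9.307 DD/day.
T = T_base + 9.307 = 8.2 + 9.307 = 17.507 ≈ 17.5 °C.

17.5 °C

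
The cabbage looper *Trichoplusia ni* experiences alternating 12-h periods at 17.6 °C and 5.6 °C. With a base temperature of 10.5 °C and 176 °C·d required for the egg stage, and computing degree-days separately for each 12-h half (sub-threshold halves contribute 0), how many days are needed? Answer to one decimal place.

49.6 days

Day half: max(0, 17.6 − 10.5) × 0.5 = 7.1 × 0.5 = 3.55 DD.
Night half: max(0, 5.6 − 10.5) × 0.5 = 0.0 × 0.5 = 0.00 DD.
Per 24 h: 3.55 DD/day.
Duration = 176 / 3.55 = 49.577 ≈ 49.6 days.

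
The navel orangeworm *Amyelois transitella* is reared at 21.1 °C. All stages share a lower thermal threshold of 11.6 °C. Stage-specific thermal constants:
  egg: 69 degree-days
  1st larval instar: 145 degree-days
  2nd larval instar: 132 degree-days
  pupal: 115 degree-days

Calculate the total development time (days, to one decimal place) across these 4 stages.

Daily accumulation at 21.1 °C = 21.1 − 11.6 = 9.5 DD/day.
Total K = 69 + 145 + 132 + 115 = 461 DD.
Total duration = 461 / 9.5 = 48.526 ≈ 48.5 days.

48.5 days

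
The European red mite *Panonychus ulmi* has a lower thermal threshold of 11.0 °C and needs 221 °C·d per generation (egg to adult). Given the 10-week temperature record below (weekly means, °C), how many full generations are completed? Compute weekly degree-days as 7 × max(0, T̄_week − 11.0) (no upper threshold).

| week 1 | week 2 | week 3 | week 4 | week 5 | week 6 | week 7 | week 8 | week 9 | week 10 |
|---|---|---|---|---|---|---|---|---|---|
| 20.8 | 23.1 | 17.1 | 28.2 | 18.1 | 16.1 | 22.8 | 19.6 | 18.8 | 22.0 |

3 generations

Weekly DD (7 × max(0, T̄ − 11.0)): 68.6, 84.7, 42.7, 120.4, 49.7, 35.7, 82.6, 60.2, 54.6, 77.0.
Season total = 676.2 DD.
Complete generations = ⌊676.2 / 221⌋ = 3.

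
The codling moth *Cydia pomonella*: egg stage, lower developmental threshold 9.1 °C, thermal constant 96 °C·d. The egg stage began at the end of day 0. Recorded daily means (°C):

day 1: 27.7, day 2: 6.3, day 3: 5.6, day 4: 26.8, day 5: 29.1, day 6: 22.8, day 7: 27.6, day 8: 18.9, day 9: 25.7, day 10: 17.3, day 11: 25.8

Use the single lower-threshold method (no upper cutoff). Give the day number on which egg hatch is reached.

Daily DD above 9.1 °C: 18.6, 0.0, 0.0, 17.7, 20.0, 13.7, 18.5, 9.8, 16.6, 8.2, 16.7.
Cumulative: 18.6, 18.6, 18.6, 36.3, 56.3, 70.0, 88.5, 98.3, 114.9, 123.1, 139.8.
The total first reaches 96 DD on day 8.

day 8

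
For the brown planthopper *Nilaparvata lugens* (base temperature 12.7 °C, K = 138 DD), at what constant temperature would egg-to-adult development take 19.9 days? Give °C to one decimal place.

Required daily accumulation = 138 / 19.9 = 6.935 DD/day.
T = T_base + 6.935 = 12.7 + 6.935 = 19.635 ≈ 19.6 °C.

19.6 °C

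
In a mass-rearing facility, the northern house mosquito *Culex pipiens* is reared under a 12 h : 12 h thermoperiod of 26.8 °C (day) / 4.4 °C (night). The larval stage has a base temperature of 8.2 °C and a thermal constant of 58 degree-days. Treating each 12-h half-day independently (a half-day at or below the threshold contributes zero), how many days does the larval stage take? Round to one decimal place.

Day half: max(0, 26.8 − 8.2) × 0.5 = 18.6 × 0.5 = 9.30 DD.
Night half: max(0, 4.4 − 8.2) × 0.5 = 0.0 × 0.5 = 0.00 DD.
Per 24 h: 9.30 DD/day.
Duration = 58 / 9.30 = 6.237 ≈ 6.2 days.

6.2 days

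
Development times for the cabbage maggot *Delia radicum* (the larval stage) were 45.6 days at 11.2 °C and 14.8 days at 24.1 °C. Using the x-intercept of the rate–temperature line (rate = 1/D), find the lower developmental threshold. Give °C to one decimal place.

Linear rate model ⇒ the product D·(T − T_b) is constant across temperatures.
45.6·(11.2 − T_b) = 14.8·(24.1 − T_b)
T_b = (45.6·11.2 − 14.8·24.1) / (45.6 − 14.8) = 154.04 / 30.8 = 5.001 °C ≈ 5.0 °C.

5.0 °C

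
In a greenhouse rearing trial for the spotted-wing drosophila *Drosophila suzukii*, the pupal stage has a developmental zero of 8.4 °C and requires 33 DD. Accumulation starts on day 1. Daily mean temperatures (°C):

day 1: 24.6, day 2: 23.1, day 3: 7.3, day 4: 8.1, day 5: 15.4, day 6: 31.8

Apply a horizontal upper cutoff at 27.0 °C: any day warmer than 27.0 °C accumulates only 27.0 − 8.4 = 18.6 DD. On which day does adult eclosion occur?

Daily DD above 8.4 °C (capped at 18.6): 16.2, 14.7, 0.0, 0.0, 7.0, 18.6.
Cumulative: 16.2, 30.9, 30.9, 30.9, 37.9, 56.5.
The total first reaches 33 DD on day 5.

day 5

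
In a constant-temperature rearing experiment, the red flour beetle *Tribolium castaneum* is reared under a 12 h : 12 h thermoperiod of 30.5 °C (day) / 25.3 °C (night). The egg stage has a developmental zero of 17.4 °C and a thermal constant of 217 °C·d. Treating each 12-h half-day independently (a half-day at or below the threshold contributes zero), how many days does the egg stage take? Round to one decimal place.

Day half: max(0, 30.5 − 17.4) × 0.5 = 13.1 × 0.5 = 6.55 DD.
Night half: max(0, 25.3 − 17.4) × 0.5 = 7.9 × 0.5 = 3.95 DD.
Per 24 h: 10.50 DD/day.
Duration = 217 / 10.50 = 20.667 ≈ 20.7 days.

20.7 days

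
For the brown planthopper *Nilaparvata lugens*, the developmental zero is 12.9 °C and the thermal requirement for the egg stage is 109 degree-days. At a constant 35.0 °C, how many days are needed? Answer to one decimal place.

Daily accumulation = 35.0 − 12.9 = 22.1 DD/day.
Duration = 109 / 22.1 = 4.932 ≈ 4.9 days.

4.9 days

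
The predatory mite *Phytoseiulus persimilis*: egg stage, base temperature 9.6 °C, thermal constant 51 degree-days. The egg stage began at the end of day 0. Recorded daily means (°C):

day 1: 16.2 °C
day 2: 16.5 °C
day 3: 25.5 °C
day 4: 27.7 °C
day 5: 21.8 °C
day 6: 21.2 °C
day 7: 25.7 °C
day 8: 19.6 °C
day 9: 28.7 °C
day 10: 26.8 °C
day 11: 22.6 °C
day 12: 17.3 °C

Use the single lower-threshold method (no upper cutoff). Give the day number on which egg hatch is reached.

day 5

Daily DD above 9.6 °C: 6.6, 6.9, 15.9, 18.1, 12.2, 11.6, 16.1, 10.0, 19.1, 17.2, 13.0, 7.7.
Cumulative: 6.6, 13.5, 29.4, 47.5, 59.7, 71.3, 87.4, 97.4, 116.5, 133.7, 146.7, 154.4.
The total first reaches 51 DD on day 5.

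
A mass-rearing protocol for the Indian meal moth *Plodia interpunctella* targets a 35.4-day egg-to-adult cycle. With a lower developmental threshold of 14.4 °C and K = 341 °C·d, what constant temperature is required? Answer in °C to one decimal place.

24.0 °C

Required daily accumulation = 341 / 35.4 = 9.633 DD/day.
T = T_base + 9.633 = 14.4 + 9.633 = 24.033 ≈ 24.0 °C.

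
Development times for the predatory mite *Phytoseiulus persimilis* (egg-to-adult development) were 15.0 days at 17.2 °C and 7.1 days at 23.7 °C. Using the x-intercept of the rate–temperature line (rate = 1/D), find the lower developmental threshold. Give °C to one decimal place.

11.4 °C

Equal thermal constants: D₁(T₁ − T_b) = D₂(T₂ − T_b).
15.0·(17.2 − T_b) = 7.1·(23.7 − T_b)
T_b = (15.0·17.2 − 7.1·23.7) / (15.0 − 7.1) = 89.73 / 7.9 = 11.358 °C ≈ 11.4 °C.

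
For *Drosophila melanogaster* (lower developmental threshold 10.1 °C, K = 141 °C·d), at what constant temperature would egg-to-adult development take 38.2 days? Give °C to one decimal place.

Required daily accumulation = 141 / 38.2 = 3.691 DD/day.
T = T_base + 3.691 = 10.1 + 3.691 = 13.791 ≈ 13.8 °C.

13.8 °C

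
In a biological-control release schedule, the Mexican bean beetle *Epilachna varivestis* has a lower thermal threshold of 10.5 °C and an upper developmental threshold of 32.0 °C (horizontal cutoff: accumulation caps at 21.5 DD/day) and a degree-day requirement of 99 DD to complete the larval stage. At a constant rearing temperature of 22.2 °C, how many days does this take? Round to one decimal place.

8.5 days

Daily accumulation = 22.2 − 10.5 = 11.7 DD/day.
Duration = 99 / 11.7 = 8.462 ≈ 8.5 days.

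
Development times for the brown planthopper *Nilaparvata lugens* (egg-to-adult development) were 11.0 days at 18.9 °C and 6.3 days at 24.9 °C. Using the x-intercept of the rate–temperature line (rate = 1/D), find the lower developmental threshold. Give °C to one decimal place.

10.9 °C

Linear rate model ⇒ the product D·(T − T_b) is constant across temperatures.
11.0·(18.9 − T_b) = 6.3·(24.9 − T_b)
T_b = (11.0·18.9 − 6.3·24.9) / (11.0 − 6.3) = 51.03 / 4.7 = 10.857 °C ≈ 10.9 °C.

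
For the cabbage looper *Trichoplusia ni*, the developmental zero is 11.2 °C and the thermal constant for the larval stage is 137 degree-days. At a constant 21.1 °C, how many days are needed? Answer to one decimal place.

Daily accumulation = 21.1 − 11.2 = 9.9 DD/day.
Duration = 137 / 9.9 = 13.838 ≈ 13.8 days.

13.8 days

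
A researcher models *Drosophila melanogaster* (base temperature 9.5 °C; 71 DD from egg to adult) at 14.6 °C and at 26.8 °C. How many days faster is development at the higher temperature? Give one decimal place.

9.8 days

At 14.6 °C: 71 / (14.6 − 9.5) = 71 / 5.1 = 13.922 d.
At 26.8 °C: 71 / (26.8 − 9.5) = 71 / 17.3 = 4.104 d.
Difference = |13.922 − 4.104| = 9.818 ≈ 9.8 days.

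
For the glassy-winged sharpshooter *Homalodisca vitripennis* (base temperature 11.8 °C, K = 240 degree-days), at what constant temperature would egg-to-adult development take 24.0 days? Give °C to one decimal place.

21.8 °C

Required daily accumulation = 240 / 24.0 = 10.000 DD/day.
T = T_base + 10.000 = 11.8 + 10.000 = 21.800 ≈ 21.8 °C.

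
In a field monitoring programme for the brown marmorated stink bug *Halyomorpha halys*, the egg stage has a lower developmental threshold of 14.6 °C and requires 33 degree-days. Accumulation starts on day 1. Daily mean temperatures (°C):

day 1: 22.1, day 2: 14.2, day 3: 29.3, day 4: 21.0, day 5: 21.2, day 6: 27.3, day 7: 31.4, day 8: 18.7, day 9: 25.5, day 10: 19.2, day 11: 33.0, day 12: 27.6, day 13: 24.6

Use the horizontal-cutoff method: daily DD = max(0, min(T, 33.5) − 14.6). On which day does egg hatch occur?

Daily DD above 14.6 °C (capped at 18.9): 7.5, 0.0, 14.7, 6.4, 6.6, 12.7, 16.8, 4.1, 10.9, 4.6, 18.4, 13.0, 10.0.
Cumulative: 7.5, 7.5, 22.2, 28.6, 35.2, 47.9, 64.7, 68.8, 79.7, 84.3, 102.7, 115.7, 125.7.
The total first reaches 33 DD on day 5.

day 5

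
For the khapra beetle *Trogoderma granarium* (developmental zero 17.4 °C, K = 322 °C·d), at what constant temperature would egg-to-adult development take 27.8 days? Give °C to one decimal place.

29.0 °C

Required daily accumulation = 322 / 27.8 = 11.583 DD/day.
T = T_base + 11.583 = 17.4 + 11.583 = 28.983 ≈ 29.0 °C.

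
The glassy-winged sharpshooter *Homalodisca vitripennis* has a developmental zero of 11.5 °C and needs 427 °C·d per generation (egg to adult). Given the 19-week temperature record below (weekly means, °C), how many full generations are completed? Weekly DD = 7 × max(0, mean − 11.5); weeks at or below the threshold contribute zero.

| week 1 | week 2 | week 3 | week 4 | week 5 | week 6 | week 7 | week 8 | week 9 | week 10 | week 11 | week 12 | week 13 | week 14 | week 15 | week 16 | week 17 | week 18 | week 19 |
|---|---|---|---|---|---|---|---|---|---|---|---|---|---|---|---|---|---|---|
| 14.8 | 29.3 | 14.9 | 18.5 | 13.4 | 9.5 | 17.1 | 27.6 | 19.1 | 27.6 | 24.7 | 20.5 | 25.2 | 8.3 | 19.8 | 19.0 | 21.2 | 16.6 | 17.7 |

Weekly DD (7 × max(0, T̄ − 11.5)): 23.1, 124.6, 23.8, 49.0, 13.3, 0.0, 39.2, 112.7, 53.2, 112.7, 92.4, 63.0, 95.9, 0.0, 58.1, 52.5, 67.9, 35.7, 43.4.
Season total = 1060.5 DD.
Complete generations = ⌊1060.5 / 427⌋ = 2.

2 generations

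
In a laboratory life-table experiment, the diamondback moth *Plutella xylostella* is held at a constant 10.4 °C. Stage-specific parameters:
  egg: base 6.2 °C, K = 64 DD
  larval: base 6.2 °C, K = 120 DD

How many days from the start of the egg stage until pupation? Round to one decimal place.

43.8 days

egg: 64 / (10.4 − 6.2) = 64 / 4.2 = 15.238 d.
larval: 120 / (10.4 − 6.2) = 120 / 4.2 = 28.571 d.
Sum = 43.810 ≈ 43.8 days.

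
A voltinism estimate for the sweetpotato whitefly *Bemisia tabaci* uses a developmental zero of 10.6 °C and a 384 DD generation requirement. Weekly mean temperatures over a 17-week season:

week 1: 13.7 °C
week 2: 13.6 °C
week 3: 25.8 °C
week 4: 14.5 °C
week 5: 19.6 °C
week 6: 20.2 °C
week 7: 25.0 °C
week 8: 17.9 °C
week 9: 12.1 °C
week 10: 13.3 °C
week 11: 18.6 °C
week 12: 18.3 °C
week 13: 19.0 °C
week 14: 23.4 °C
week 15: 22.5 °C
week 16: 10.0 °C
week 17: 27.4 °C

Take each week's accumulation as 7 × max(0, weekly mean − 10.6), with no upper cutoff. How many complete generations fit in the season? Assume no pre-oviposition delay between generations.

Weekly DD (7 × max(0, T̄ − 10.6)): 21.7, 21.0, 106.4, 27.3, 63.0, 67.2, 100.8, 51.1, 10.5, 18.9, 56.0, 53.9, 58.8, 89.6, 83.3, 0.0, 117.6.
Season total = 947.1 DD.
Complete generations = ⌊947.1 / 384⌋ = 2.

2 generations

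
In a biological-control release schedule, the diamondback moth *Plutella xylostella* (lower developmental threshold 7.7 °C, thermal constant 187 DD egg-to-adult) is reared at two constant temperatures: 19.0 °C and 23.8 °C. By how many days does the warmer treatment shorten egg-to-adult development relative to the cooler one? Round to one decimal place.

4.9 days

At 19.0 °C: 187 / (19.0 − 7.7) = 187 / 11.3 = 16.549 d.
At 23.8 °C: 187 / (23.8 − 7.7) = 187 / 16.1 = 11.615 d.
Difference = |16.549 − 11.615| = 4.934 ≈ 4.9 days.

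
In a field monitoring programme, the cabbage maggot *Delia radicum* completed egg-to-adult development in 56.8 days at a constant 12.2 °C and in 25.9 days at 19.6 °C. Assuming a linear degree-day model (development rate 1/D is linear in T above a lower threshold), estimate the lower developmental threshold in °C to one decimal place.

Equal thermal constants: D₁(T₁ − T_b) = D₂(T₂ − T_b).
56.8·(12.2 − T_b) = 25.9·(19.6 − T_b)
T_b = (56.8·12.2 − 25.9·19.6) / (56.8 − 25.9) = 185.32 / 30.9 = 5.997 °C ≈ 6.0 °C.

6.0 °C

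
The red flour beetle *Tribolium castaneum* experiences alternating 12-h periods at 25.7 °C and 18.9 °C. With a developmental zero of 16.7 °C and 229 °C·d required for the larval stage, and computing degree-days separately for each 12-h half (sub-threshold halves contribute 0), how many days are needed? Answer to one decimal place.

Day half: max(0, 25.7 − 16.7) × 0.5 = 9.0 × 0.5 = 4.50 DD.
Night half: max(0, 18.9 − 16.7) × 0.5 = 2.2 × 0.5 = 1.10 DD.
Per 24 h: 5.60 DD/day.
Duration = 229 / 5.60 = 40.893 ≈ 40.9 days.

40.9 days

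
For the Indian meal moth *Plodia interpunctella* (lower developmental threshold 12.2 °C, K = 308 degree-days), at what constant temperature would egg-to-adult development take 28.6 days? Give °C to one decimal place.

Required daily accumulation = 308 / 28.6 = 10.769 DD/day.
T = T_base + 10.769 = 12.2 + 10.769 = 22.969 ≈ 23.0 °C.

23.0 °C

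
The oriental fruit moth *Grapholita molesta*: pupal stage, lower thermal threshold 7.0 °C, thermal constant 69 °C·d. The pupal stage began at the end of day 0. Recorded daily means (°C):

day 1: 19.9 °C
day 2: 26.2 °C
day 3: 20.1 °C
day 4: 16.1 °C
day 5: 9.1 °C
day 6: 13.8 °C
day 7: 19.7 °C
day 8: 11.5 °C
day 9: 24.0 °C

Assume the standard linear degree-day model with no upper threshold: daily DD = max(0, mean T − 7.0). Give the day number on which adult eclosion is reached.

Daily DD above 7.0 °C: 12.9, 19.2, 13.1, 9.1, 2.1, 6.8, 12.7, 4.5, 17.0.
Cumulative: 12.9, 32.1, 45.2, 54.3, 56.4, 63.2, 75.9, 80.4, 97.4.
The total first reaches 69 DD on day 7.

day 7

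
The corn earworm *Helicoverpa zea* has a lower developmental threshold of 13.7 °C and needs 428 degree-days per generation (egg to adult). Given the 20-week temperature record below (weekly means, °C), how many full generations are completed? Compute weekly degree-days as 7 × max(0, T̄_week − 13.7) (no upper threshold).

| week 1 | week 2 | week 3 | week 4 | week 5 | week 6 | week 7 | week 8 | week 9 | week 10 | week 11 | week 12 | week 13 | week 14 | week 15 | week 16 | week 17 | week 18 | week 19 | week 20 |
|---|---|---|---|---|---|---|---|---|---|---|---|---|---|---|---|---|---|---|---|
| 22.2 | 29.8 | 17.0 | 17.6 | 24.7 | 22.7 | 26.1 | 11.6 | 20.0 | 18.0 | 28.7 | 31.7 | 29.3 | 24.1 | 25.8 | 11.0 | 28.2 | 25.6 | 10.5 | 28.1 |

3 generations

Weekly DD (7 × max(0, T̄ − 13.7)): 59.5, 112.7, 23.1, 27.3, 77.0, 63.0, 86.8, 0.0, 44.1, 30.1, 105.0, 126.0, 109.2, 72.8, 84.7, 0.0, 101.5, 83.3, 0.0, 100.8.
Season total = 1306.9 DD.
Complete generations = ⌊1306.9 / 428⌋ = 3.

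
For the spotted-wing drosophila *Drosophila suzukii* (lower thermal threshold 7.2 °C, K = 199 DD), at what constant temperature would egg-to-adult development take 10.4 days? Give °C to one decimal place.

Required daily accumulation = 199 / 10.4 = 19.135 DD/day.
T = T_base + 19.135 = 7.2 + 19.135 = 26.335 ≈ 26.3 °C.

26.3 °C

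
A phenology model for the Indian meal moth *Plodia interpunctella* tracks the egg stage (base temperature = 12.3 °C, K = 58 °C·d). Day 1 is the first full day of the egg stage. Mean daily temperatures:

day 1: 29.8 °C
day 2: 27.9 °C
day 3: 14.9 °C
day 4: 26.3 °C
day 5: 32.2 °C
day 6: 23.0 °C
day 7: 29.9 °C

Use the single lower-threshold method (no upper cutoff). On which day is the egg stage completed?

Daily DD above 12.3 °C: 17.5, 15.6, 2.6, 14.0, 19.9, 10.7, 17.6.
Cumulative: 17.5, 33.1, 35.7, 49.7, 69.6, 80.3, 97.9.
The total first reaches 58 DD on day 5.

day 5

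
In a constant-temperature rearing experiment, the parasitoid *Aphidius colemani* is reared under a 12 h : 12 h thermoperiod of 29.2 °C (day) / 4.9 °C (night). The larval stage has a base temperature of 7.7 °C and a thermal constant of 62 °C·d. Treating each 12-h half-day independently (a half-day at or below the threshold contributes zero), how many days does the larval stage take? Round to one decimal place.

5.8 days

Day half: max(0, 29.2 − 7.7) × 0.5 = 21.5 × 0.5 = 10.75 DD.
Night half: max(0, 4.9 − 7.7) × 0.5 = 0.0 × 0.5 = 0.00 DD.
Per 24 h: 10.75 DD/day.
Duration = 62 / 10.75 = 5.767 ≈ 5.8 days.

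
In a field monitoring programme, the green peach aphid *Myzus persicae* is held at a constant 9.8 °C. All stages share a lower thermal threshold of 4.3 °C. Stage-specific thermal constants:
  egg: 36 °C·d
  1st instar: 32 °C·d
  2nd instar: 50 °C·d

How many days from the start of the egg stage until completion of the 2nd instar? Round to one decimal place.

Daily accumulation at 9.8 °C = 9.8 − 4.3 = 5.5 DD/day.
Total K = 36 + 32 + 50 = 118 DD.
Total duration = 118 / 5.5 = 21.455 ≈ 21.5 days.

21.5 days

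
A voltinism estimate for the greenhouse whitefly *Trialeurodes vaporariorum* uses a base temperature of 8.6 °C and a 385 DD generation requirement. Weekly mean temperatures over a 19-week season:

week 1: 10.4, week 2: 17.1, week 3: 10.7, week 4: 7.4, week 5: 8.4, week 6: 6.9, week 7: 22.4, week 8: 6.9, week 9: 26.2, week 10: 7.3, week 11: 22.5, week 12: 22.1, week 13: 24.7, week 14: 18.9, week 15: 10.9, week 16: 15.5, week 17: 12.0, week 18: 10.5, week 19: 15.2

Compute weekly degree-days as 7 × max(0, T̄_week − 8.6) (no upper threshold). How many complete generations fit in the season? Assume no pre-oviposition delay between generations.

Weekly DD (7 × max(0, T̄ − 8.6)): 12.6, 59.5, 14.7, 0.0, 0.0, 0.0, 96.6, 0.0, 123.2, 0.0, 97.3, 94.5, 112.7, 72.1, 16.1, 48.3, 23.8, 13.3, 46.2.
Season total = 830.9 DD.
Complete generations = ⌊830.9 / 385⌋ = 2.

2 generations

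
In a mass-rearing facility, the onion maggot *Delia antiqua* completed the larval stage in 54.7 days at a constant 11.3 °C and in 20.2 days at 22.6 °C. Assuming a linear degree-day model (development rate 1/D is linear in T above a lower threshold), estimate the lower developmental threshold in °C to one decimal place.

Linear rate model ⇒ the product D·(T − T_b) is constant across temperatures.
54.7·(11.3 − T_b) = 20.2·(22.6 − T_b)
T_b = (54.7·11.3 − 20.2·22.6) / (54.7 − 20.2) = 161.59 / 34.5 = 4.684 °C ≈ 4.7 °C.

4.7 °C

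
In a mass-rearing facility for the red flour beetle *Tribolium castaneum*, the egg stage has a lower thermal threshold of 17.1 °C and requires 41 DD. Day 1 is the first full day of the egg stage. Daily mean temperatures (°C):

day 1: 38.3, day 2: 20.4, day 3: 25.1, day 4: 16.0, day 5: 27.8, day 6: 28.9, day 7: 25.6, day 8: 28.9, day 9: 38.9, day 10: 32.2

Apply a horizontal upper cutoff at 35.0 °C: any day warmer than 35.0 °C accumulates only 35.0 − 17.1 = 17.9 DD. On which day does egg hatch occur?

day 6

Daily DD above 17.1 °C (capped at 17.9): 17.9, 3.3, 8.0, 0.0, 10.7, 11.8, 8.5, 11.8, 17.9, 15.1.
Cumulative: 17.9, 21.2, 29.2, 29.2, 39.9, 51.7, 60.2, 72.0, 89.9, 105.0.
The total first reaches 41 DD on day 6.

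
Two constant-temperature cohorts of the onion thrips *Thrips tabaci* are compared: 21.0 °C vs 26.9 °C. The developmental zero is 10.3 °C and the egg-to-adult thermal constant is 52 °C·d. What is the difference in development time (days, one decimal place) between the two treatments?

1.7 days

At 21.0 °C: 52 / (21.0 − 10.3) = 52 / 10.7 = 4.860 d.
At 26.9 °C: 52 / (26.9 − 10.3) = 52 / 16.6 = 3.133 d.
Difference = |4.860 − 3.133| = 1.727 ≈ 1.7 days.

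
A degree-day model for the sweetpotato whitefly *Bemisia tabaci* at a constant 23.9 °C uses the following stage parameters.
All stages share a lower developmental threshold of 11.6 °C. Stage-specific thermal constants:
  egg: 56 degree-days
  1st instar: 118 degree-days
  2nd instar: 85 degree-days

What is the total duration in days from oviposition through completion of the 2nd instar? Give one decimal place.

Daily accumulation at 23.9 °C = 23.9 − 11.6 = 12.3 DD/day.
Total K = 56 + 118 + 85 = 259 DD.
Total duration = 259 / 12.3 = 21.057 ≈ 21.1 days.

21.1 days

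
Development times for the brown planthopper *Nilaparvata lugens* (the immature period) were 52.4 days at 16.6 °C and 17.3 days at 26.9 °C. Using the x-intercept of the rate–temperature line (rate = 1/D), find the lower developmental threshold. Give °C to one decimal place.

Equal thermal constants: D₁(T₁ − T_b) = D₂(T₂ − T_b).
52.4·(16.6 − T_b) = 17.3·(26.9 − T_b)
T_b = (52.4·16.6 − 17.3·26.9) / (52.4 − 17.3) = 404.47 / 35.1 = 11.523 °C ≈ 11.5 °C.

11.5 °C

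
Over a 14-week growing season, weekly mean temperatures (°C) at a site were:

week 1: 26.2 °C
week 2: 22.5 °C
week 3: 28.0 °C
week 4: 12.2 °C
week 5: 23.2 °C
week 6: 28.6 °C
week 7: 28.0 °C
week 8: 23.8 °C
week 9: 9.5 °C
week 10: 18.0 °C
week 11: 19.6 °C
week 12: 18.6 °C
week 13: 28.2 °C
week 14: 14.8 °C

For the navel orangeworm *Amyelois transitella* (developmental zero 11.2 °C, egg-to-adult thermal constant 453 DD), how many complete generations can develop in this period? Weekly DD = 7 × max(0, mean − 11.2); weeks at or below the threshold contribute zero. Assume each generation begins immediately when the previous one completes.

2 generations

Weekly DD (7 × max(0, T̄ − 11.2)): 105.0, 79.1, 117.6, 7.0, 84.0, 121.8, 117.6, 88.2, 0.0, 47.6, 58.8, 51.8, 119.0, 25.2.
Season total = 1022.7 DD.
Complete generations = ⌊1022.7 / 453⌋ = 2.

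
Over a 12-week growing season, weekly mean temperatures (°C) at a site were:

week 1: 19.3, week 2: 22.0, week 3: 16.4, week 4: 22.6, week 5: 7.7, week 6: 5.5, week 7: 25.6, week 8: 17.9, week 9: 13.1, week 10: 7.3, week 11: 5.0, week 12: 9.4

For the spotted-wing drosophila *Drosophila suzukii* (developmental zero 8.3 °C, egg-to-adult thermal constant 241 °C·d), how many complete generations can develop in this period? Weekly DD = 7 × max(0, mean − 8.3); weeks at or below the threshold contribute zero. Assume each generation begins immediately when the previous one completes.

2 generations

Weekly DD (7 × max(0, T̄ − 8.3)): 77.0, 95.9, 56.7, 100.1, 0.0, 0.0, 121.1, 67.2, 33.6, 0.0, 0.0, 7.7.
Season total = 559.3 DD.
Complete generations = ⌊559.3 / 241⌋ = 2.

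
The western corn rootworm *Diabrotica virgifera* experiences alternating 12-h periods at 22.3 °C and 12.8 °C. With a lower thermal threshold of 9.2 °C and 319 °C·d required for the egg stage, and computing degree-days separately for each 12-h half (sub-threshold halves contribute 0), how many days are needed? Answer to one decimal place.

Day half: max(0, 22.3 − 9.2) × 0.5 = 13.1 × 0.5 = 6.55 DD.
Night half: max(0, 12.8 − 9.2) × 0.5 = 3.6 × 0.5 = 1.80 DD.
Per 24 h: 8.35 DD/day.
Duration = 319 / 8.35 = 38.204 ≈ 38.2 days.

38.2 days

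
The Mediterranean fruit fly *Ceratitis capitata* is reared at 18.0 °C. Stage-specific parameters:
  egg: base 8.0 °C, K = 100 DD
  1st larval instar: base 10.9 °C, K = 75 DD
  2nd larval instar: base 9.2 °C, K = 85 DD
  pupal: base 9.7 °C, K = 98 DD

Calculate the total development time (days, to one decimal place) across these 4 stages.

42.0 days

egg: 100 / (18.0 − 8.0) = 100 / 10.0 = 10.000 d.
1st larval instar: 75 / (18.0 − 10.9) = 75 / 7.1 = 10.563 d.
2nd larval instar: 85 / (18.0 − 9.2) = 85 / 8.8 = 9.659 d.
pupal: 98 / (18.0 − 9.7) = 98 / 8.3 = 11.807 d.
Sum = 42.030 ≈ 42.0 days.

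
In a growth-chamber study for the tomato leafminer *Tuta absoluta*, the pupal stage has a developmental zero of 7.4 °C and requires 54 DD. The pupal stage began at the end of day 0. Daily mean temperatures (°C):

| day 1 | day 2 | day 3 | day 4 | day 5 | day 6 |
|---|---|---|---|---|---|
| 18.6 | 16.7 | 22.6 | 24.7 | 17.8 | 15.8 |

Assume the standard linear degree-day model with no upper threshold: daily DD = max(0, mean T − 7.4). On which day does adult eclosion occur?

Daily DD above 7.4 °C: 11.2, 9.3, 15.2, 17.3, 10.4, 8.4.
Cumulative: 11.2, 20.5, 35.7, 53.0, 63.4, 71.8.
The total first reaches 54 DD on day 5.

day 5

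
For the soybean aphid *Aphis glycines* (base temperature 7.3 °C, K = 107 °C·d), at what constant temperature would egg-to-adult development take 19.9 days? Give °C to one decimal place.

Required daily accumulation = 107 / 19.9 = 5.377 DD/day.
T = T_base + 5.377 = 7.3 + 5.377 = 12.677 ≈ 12.7 °C.

12.7 °C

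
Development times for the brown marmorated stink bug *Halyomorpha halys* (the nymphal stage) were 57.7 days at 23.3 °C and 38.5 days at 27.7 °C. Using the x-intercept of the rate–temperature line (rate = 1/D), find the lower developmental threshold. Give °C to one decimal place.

14.5 °C

Linear rate model ⇒ the product D·(T − T_b) is constant across temperatures.
57.7·(23.3 − T_b) = 38.5·(27.7 − T_b)
T_b = (57.7·23.3 − 38.5·27.7) / (57.7 − 38.5) = 277.96 / 19.2 = 14.477 °C ≈ 14.5 °C.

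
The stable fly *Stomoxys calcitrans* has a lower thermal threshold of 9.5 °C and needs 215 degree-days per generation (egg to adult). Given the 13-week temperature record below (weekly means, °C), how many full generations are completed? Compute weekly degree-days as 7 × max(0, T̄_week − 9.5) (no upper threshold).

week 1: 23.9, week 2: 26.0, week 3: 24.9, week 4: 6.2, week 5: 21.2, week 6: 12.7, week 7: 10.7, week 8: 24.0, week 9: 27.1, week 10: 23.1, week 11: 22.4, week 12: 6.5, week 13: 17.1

4 generations

Weekly DD (7 × max(0, T̄ − 9.5)): 100.8, 115.5, 107.8, 0.0, 81.9, 22.4, 8.4, 101.5, 123.2, 95.2, 90.3, 0.0, 53.2.
Season total = 900.2 DD.
Complete generations = ⌊900.2 / 215⌋ = 4.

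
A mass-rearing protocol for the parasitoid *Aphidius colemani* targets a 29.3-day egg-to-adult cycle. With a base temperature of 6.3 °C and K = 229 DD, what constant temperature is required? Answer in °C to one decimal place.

Required daily accumulation = 229 / 29.3 = 7.816 DD/day.
T = T_base + 7.816 = 6.3 + 7.816 = 14.116 ≈ 14.1 °C.

14.1 °C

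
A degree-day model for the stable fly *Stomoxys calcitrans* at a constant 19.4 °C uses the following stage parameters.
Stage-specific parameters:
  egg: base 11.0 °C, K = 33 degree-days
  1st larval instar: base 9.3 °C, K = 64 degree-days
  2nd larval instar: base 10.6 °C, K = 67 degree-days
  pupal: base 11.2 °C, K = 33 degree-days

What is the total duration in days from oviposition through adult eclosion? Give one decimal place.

egg: 33 / (19.4 − 11.0) = 33 / 8.4 = 3.929 d.
1st larval instar: 64 / (19.4 − 9.3) = 64 / 10.1 = 6.337 d.
2nd larval instar: 67 / (19.4 − 10.6) = 67 / 8.8 = 7.614 d.
pupal: 33 / (19.4 − 11.2) = 33 / 8.2 = 4.024 d.
Sum = 21.903 ≈ 21.9 days.

21.9 days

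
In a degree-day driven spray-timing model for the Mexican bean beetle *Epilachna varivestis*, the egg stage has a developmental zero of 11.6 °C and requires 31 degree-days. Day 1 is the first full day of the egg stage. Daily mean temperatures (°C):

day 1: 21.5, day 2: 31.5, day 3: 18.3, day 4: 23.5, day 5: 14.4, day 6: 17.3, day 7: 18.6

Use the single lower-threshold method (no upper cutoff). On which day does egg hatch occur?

Daily DD above 11.6 °C: 9.9, 19.9, 6.7, 11.9, 2.8, 5.7, 7.0.
Cumulative: 9.9, 29.8, 36.5, 48.4, 51.2, 56.9, 63.9.
The total first reaches 31 DD on day 3.

day 3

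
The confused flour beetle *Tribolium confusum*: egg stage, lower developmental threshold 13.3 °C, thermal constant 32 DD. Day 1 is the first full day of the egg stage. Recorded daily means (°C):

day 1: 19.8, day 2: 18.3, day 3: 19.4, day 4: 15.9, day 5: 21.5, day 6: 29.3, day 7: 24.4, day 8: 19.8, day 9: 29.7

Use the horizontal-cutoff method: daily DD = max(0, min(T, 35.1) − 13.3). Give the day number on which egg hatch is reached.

Daily DD above 13.3 °C (capped at 21.8): 6.5, 5.0, 6.1, 2.6, 8.2, 16.0, 11.1, 6.5, 16.4.
Cumulative: 6.5, 11.5, 17.6, 20.2, 28.4, 44.4, 55.5, 62.0, 78.4.
The total first reaches 32 DD on day 6.

day 6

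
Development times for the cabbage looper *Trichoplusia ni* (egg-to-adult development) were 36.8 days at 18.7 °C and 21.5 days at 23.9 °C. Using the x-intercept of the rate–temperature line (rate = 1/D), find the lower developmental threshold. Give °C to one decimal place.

11.4 °C

Under the model K = D·(T − T_b), so D₁·(T₁ − T_b) = D₂·(T₂ − T_b).
36.8·(18.7 − T_b) = 21.5·(23.9 − T_b)
T_b = (36.8·18.7 − 21.5·23.9) / (36.8 − 21.5) = 174.31 / 15.3 = 11.393 °C ≈ 11.4 °C.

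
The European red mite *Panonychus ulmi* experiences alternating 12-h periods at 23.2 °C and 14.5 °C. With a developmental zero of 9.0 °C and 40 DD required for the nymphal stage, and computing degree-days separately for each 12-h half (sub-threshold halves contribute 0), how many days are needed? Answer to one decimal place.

Day half: max(0, 23.2 − 9.0) × 0.5 = 14.2 × 0.5 = 7.10 DD.
Night half: max(0, 14.5 − 9.0) × 0.5 = 5.5 × 0.5 = 2.75 DD.
Per 24 h: 9.85 DD/day.
Duration = 40 / 9.85 = 4.061 ≈ 4.1 days.

4.1 days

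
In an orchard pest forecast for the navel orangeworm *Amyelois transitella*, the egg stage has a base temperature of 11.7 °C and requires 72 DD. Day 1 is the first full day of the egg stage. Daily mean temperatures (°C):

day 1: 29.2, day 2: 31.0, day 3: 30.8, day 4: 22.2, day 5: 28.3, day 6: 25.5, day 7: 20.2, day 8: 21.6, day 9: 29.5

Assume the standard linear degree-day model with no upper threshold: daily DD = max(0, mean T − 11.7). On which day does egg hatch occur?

day 5

Daily DD above 11.7 °C: 17.5, 19.3, 19.1, 10.5, 16.6, 13.8, 8.5, 9.9, 17.8.
Cumulative: 17.5, 36.8, 55.9, 66.4, 83.0, 96.8, 105.3, 115.2, 133.0.
The total first reaches 72 DD on day 5.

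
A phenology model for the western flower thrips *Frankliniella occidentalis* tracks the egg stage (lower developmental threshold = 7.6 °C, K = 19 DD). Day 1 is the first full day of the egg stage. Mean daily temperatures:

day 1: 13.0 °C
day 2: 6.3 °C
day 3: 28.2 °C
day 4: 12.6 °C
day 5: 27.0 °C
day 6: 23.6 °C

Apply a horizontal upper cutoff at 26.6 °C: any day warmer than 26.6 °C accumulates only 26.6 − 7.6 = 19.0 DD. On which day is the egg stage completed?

day 3

Daily DD above 7.6 °C (capped at 19.0): 5.4, 0.0, 19.0, 5.0, 19.0, 16.0.
Cumulative: 5.4, 5.4, 24.4, 29.4, 48.4, 64.4.
The total first reaches 19 DD on day 3.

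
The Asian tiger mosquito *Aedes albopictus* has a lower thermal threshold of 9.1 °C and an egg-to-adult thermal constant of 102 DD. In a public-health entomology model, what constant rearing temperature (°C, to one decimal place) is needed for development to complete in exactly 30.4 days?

Required daily accumulation = 102 / 30.4 = 3.355 DD/day.
T = T_base + 3.355 = 9.1 + 3.355 = 12.455 ≈ 12.5 °C.

12.5 °C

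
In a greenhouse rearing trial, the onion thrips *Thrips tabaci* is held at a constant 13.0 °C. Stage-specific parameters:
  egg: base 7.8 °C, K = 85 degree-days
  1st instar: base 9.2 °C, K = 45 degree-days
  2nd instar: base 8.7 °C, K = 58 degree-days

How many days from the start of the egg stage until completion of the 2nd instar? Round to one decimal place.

41.7 days

egg: 85 / (13.0 − 7.8) = 85 / 5.2 = 16.346 d.
1st instar: 45 / (13.0 − 9.2) = 45 / 3.8 = 11.842 d.
2nd instar: 58 / (13.0 − 8.7) = 58 / 4.3 = 13.488 d.
Sum = 41.677 ≈ 41.7 days.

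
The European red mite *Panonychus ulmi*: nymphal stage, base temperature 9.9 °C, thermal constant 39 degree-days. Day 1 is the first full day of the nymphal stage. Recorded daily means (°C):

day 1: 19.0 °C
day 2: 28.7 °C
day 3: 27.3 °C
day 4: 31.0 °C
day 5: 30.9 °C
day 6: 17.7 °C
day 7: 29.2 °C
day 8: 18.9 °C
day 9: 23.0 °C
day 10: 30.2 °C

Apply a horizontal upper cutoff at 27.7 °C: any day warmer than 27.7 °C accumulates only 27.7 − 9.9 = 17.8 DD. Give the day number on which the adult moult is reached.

day 3

Daily DD above 9.9 °C (capped at 17.8): 9.1, 17.8, 17.4, 17.8, 17.8, 7.8, 17.8, 9.0, 13.1, 17.8.
Cumulative: 9.1, 26.9, 44.3, 62.1, 79.9, 87.7, 105.5, 114.5, 127.6, 145.4.
The total first reaches 39 DD on day 3.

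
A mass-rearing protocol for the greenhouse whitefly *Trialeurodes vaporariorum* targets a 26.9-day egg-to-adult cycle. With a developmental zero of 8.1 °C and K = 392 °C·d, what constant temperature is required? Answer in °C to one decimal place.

Required daily accumulation = 392 / 26.9 = 14.572 DD/day.
T = T_base + 14.572 = 8.1 + 14.572 = 22.672 ≈ 22.7 °C.

22.7 °C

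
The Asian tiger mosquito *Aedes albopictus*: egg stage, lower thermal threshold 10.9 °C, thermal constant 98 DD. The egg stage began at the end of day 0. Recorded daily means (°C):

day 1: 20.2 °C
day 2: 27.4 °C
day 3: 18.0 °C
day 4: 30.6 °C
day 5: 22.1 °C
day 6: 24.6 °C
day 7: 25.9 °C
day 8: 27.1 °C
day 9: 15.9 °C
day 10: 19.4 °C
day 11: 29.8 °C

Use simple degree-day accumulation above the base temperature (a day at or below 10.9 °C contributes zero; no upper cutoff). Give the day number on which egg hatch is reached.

day 8

Daily DD above 10.9 °C: 9.3, 16.5, 7.1, 19.7, 11.2, 13.7, 15.0, 16.2, 5.0, 8.5, 18.9.
Cumulative: 9.3, 25.8, 32.9, 52.6, 63.8, 77.5, 92.5, 108.7, 113.7, 122.2, 141.1.
The total first reaches 98 DD on day 8.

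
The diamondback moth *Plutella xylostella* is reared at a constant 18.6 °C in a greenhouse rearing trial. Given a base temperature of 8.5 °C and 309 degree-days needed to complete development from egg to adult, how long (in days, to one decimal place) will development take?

30.6 days

Daily accumulation = 18.6 − 8.5 = 10.1 DD/day.
Duration = 309 / 10.1 = 30.594 ≈ 30.6 days.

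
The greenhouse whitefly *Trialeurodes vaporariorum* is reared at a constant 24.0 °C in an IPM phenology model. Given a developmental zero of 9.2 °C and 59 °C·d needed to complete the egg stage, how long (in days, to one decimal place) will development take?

4.0 days

Daily accumulation = 24.0 − 9.2 = 14.8 DD/day.
Duration = 59 / 14.8 = 3.986 ≈ 4.0 days.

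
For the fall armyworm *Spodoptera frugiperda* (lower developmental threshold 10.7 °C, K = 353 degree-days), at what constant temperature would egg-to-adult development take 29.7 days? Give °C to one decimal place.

22.6 °C

Required daily accumulation = 353 / 29.7 = 11.886 DD/day.
T = T_base + 11.886 = 10.7 + 11.886 = 22.586 ≈ 22.6 °C.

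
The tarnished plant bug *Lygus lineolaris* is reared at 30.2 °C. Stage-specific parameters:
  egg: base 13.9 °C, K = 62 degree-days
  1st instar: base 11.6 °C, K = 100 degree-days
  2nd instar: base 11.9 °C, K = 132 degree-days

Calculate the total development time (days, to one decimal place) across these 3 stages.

egg: 62 / (30.2 − 13.9) = 62 / 16.3 = 3.804 d.
1st instar: 100 / (30.2 − 11.6) = 100 / 18.6 = 5.376 d.
2nd instar: 132 / (30.2 − 11.9) = 132 / 18.3 = 7.213 d.
Sum = 16.393 ≈ 16.4 days.

16.4 days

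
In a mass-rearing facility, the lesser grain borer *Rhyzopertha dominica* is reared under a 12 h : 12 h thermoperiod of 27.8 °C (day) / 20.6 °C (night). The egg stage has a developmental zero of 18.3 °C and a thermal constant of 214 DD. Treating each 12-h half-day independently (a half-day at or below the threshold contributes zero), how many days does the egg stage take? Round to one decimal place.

36.3 days

Day half: max(0, 27.8 − 18.3) × 0.5 = 9.5 × 0.5 = 4.75 DD.
Night half: max(0, 20.6 − 18.3) × 0.5 = 2.3 × 0.5 = 1.15 DD.
Per 24 h: 5.90 DD/day.
Duration = 214 / 5.90 = 36.271 ≈ 36.3 days.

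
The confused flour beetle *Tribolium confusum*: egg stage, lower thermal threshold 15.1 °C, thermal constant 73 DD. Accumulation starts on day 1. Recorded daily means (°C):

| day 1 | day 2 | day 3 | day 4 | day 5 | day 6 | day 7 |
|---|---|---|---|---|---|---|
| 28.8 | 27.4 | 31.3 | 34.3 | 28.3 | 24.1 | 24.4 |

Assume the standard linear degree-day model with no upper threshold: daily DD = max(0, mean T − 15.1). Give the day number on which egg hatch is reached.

day 5

Daily DD above 15.1 °C: 13.7, 12.3, 16.2, 19.2, 13.2, 9.0, 9.3.
Cumulative: 13.7, 26.0, 42.2, 61.4, 74.6, 83.6, 92.9.
The total first reaches 73 DD on day 5.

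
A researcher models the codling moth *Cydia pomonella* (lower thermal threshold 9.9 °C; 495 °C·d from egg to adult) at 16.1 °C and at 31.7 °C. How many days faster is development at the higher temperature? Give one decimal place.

At 16.1 °C: 495 / (16.1 − 9.9) = 495 / 6.2 = 79.839 d.
At 31.7 °C: 495 / (31.7 − 9.9) = 495 / 21.8 = 22.706 d.
Difference = |79.839 − 22.706| = 57.132 ≈ 57.1 days.

57.1 days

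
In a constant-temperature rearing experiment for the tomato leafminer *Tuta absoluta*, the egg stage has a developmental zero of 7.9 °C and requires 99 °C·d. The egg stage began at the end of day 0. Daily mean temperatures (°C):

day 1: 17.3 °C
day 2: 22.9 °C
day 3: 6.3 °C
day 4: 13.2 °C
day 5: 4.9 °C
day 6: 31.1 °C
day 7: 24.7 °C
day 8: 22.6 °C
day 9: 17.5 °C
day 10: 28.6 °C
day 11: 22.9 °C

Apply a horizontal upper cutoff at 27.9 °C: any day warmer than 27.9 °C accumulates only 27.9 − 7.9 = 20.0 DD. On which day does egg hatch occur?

Daily DD above 7.9 °C (capped at 20.0): 9.4, 15.0, 0.0, 5.3, 0.0, 20.0, 16.8, 14.7, 9.6, 20.0, 15.0.
Cumulative: 9.4, 24.4, 24.4, 29.7, 29.7, 49.7, 66.5, 81.2, 90.8, 110.8, 125.8.
The total first reaches 99 DD on day 10.

day 10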